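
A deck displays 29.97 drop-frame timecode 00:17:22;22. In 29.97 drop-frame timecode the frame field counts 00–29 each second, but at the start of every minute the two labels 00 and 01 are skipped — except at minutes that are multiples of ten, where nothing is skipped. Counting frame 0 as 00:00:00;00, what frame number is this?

31250

As if non-drop at 30 labels/s: (0 × 3600 + 17 × 60 + 22) × 30 + 22 = 31282.
Minute boundaries passed: 17; those not divisible by 10: 17 − 1 = 16; dropped labels = 2 × 16 = 32.
Actual frame index = 31282 − 32 = 31250.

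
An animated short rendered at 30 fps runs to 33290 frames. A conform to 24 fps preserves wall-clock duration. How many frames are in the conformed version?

Target frames = source frames × (target rate / source rate) = 33290 × (24)/(30) = 33290 × 4/5 = 26632.

26632 frames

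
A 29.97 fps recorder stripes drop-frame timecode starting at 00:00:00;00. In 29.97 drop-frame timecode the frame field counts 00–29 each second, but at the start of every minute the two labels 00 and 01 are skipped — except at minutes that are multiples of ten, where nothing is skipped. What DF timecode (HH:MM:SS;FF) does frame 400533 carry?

03:42:44;13

Each 10-minute DF block holds 10 × 60 × 30 − 9 × 2 = 17982 frames. 400533 ÷ 17982 → 22 full blocks, remainder 4929.
Within the partial block the first minute is 1800 frames and each further minute 1798, so 2 further minute boundaries passed. Total skipped labels = 18 × 22 + 2 × 2 = 400.
Non-drop label index = 400533 + 400 = 400933; at 30 labels/s that is 03:42:44:13, i.e. DF 03:42:44;13.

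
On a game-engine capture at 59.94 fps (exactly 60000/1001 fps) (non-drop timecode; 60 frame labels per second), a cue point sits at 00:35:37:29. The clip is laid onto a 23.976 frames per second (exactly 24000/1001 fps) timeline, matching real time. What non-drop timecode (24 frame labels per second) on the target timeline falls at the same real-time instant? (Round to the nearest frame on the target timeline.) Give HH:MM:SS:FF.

00:35:37:12

Source frame index: (0×3600 + 35×60 + 37) × 60 + 29 = 128249.
Real time: 128249 / (60000/1001) = 128377249/60000 s.
Target frame: (128377249/60000) × (24000/1001) = 256498/5 ≈ 51299.600 → 51300.
At 24 labels/s: frame 51300 → 00:35:37:12.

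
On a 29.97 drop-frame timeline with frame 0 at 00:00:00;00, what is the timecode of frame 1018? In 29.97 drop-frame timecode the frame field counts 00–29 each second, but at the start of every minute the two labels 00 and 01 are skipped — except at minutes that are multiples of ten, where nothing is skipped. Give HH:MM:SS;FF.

Each 10-minute DF block holds 10 × 60 × 30 − 9 × 2 = 17982 frames. 1018 ÷ 17982 → 0 full blocks, remainder 1018.
Within the partial block the first minute is 1800 frames and each further minute 1798, so 0 further minute boundaries passed. Total skipped labels = 18 × 0 + 2 × 0 = 0.
Non-drop label index = 1018 + 0 = 1018; at 30 labels/s that is 00:00:33:28, i.e. DF 00:00:33;28.

00:00:33;28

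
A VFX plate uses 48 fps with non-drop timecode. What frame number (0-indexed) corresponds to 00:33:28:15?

Total seconds to the label: (0 × 3600 + 33 × 60 + 28) = 2008.
Frame index = 2008 × 48 + 15 = 96399.

frame 96399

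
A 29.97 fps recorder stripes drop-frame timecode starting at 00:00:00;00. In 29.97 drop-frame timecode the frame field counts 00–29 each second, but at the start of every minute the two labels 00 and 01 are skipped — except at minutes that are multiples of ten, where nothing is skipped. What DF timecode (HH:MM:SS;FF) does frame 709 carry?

00:00:23;19

Each 10-minute DF block holds 10 × 60 × 30 − 9 × 2 = 17982 frames. 709 ÷ 17982 → 0 full blocks, remainder 709.
Within the partial block the first minute is 1800 frames and each further minute 1798, so 0 further minute boundaries passed. Total skipped labels = 18 × 0 + 2 × 0 = 0.
Non-drop label index = 709 + 0 = 709; at 30 labels/s that is 00:00:23:19, i.e. DF 00:00:23;19.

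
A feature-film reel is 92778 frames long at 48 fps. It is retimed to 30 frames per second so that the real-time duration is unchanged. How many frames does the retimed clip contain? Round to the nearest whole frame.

57986 frames

Frames at target rate = 92778 × (30) / (48) = 231945/4 ≈ 57986.250.
Nearest whole frame: 57986.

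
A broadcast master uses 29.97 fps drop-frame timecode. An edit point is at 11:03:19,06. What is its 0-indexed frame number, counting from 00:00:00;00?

Complete 10-minute blocks: 66, each 17982 frames → 1186812.
Remaining 3 whole minutes in the current block: 1800 + 2 × 1798 = 5396 frames.
Within the current minute: 19 × 30 + 6 − 2 = 574 (labels ;00/;01 skipped at this minute). Total = 1186812 + 5396 + 574 = 1192782.

1192782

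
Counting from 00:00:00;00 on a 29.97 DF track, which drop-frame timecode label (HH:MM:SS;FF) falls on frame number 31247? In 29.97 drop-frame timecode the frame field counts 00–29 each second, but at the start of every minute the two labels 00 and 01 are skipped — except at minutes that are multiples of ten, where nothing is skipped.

00:17:22;19

Ten DF minutes hold 17982 frames, so frame 31247 lies in block 1 (frames 17982–35963) with 13265 frames into that block.
The block's first minute is 1800 frames and the rest 1798 each; 13265 frames reaches minute 7, so 1 × 18 + 7 × 2 = 32 labels have been skipped so far.
Adding those back, label number 31247 + 32 = 31279 at 30 labels/s is 1042 s + 19 f = 0 h 17 min 22 s frame 19, i.e. 00:17:22;19.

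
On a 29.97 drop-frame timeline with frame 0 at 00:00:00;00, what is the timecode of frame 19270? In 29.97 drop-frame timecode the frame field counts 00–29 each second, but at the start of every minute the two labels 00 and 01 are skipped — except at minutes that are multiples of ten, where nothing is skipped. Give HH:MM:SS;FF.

Each 10-minute DF block holds 10 × 60 × 30 − 9 × 2 = 17982 frames. 19270 ÷ 17982 → 1 full block, remainder 1288.
Within the partial block the first minute is 1800 frames and each further minute 1798, so 0 further minute boundaries passed. Total skipped labels = 18 × 1 + 2 × 0 = 18.
Non-drop label index = 19270 + 18 = 19288; at 30 labels/s that is 00:10:42:28, i.e. DF 00:10:42;28.

00:10:42;28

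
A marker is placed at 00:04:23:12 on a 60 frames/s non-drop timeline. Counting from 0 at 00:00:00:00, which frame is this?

Total seconds to the label: (0 × 3600 + 4 × 60 + 23) = 263.
Frame index = 263 × 60 + 12 = 15792.

frame 15792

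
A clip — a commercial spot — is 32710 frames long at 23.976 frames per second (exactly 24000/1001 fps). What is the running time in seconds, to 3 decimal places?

1364.280 seconds

Running time = 32710 × 1001/24000 = 3274271/2400 s ≈ 1364.280 s.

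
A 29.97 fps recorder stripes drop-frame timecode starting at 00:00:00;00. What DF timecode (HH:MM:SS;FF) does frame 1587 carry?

00:00:52;27

Each 10-minute DF block holds 10 × 60 × 30 − 9 × 2 = 17982 frames. 1587 ÷ 17982 → 0 full blocks, remainder 1587.
Within the partial block the first minute is 1800 frames and each further minute 1798, so 0 further minute boundaries passed. Total skipped labels = 18 × 0 + 2 × 0 = 0.
Non-drop label index = 1587 + 0 = 1587; at 30 labels/s that is 00:00:52:27, i.e. DF 00:00:52;27.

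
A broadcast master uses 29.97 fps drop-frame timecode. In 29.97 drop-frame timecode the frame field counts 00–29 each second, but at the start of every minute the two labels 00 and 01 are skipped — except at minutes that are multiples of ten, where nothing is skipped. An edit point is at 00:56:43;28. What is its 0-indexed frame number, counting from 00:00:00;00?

Complete 10-minute blocks: 5, each 17982 frames → 89910.
Remaining 6 whole minutes in the current block: 1800 + 5 × 1798 = 10790 frames.
Within the current minute: 43 × 30 + 28 − 2 = 1316 (labels ;00/;01 skipped at this minute). Total = 89910 + 10790 + 1316 = 102016.

102016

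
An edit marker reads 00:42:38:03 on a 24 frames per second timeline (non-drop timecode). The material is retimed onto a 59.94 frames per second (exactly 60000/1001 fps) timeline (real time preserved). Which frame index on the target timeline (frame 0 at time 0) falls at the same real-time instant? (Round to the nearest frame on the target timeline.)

frame 153334

Source frame index: (0×3600 + 42×60 + 38) × 24 + 3 = 61395.
Real time: 61395 / (24) = 20465/8 s.
Target frame: (20465/8) × (60000/1001) = 153487500/1001 ≈ 153334.166 → 153334.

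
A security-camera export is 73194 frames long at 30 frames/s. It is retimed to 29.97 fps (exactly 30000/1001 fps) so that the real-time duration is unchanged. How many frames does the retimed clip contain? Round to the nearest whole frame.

Frames at target rate = 73194 × (30000/1001) / (30) = 6654000/91 ≈ 73120.879.
Nearest whole frame: 73121.

73121 frames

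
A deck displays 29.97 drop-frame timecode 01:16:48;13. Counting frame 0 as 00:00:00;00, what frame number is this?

As if non-drop at 30 labels/s: (1 × 3600 + 16 × 60 + 48) × 30 + 13 = 138253.
Minute boundaries passed: 76; those not divisible by 10: 76 − 7 = 69; dropped labels = 2 × 69 = 138.
Actual frame index = 138253 − 138 = 138115.

138115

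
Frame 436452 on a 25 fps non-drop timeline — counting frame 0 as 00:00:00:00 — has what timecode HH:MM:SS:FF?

04:50:58:02

436452 ÷ 25 = 17458 full seconds, remainder 2 frames.
17458 s = 4 h 50 min 58 s.
Timecode: 04:50:58:02.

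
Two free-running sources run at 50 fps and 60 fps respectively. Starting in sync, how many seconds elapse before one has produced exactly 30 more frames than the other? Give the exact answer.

The gap grows by |60 − 50| = 10 frames per second.
Time for a 30-frame gap: 30 ÷ (10) = 3 s.

3 seconds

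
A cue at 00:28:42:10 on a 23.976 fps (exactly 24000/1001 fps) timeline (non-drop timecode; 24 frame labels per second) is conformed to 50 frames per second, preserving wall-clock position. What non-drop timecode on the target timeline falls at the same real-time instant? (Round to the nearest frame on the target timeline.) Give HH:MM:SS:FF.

00:28:44:07

Source frame index: (0×3600 + 28×60 + 42) × 24 + 10 = 41338.
Real time: 41338 / (24000/1001) = 20689669/12000 s.
Target frame: (20689669/12000) × (50) = 20689669/240 ≈ 86206.954 → 86207.
At 50 labels/s: frame 86207 → 00:28:44:07.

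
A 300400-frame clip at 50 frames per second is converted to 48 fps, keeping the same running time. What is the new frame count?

Target frames = source frames × (target rate / source rate) = 300400 × (48)/(50) = 300400 × 24/25 = 288384.

288384 frames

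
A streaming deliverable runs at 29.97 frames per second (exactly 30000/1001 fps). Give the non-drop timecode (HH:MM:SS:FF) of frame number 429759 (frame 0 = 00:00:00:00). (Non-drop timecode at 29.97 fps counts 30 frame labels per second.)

429759 ÷ 30 = 14325 full seconds, remainder 9 frames.
14325 s = 3 h 58 min 45 s.
Timecode: 03:58:45:09.

03:58:45:09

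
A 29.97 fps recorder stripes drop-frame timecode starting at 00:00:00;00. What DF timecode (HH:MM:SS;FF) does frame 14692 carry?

Each 10-minute DF block holds 10 × 60 × 30 − 9 × 2 = 17982 frames. 14692 ÷ 17982 → 0 full blocks, remainder 14692.
Within the partial block the first minute is 1800 frames and each further minute 1798, so 8 further minute boundaries passed. Total skipped labels = 18 × 0 + 2 × 8 = 16.
Non-drop label index = 14692 + 16 = 14708; at 30 labels/s that is 00:08:10:08, i.e. DF 00:08:10;08.

00:08:10;08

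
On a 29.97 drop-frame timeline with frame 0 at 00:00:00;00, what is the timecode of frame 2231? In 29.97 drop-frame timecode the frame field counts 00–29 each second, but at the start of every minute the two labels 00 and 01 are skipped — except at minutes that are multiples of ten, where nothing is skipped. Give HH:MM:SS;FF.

00:01:14;13

Each 10-minute DF block holds 10 × 60 × 30 − 9 × 2 = 17982 frames. 2231 ÷ 17982 → 0 full blocks, remainder 2231.
Within the partial block the first minute is 1800 frames and each further minute 1798, so 1 further minute boundary passed. Total skipped labels = 18 × 0 + 2 × 1 = 2.
Non-drop label index = 2231 + 2 = 2233; at 30 labels/s that is 00:01:14:13, i.e. DF 00:01:14;13.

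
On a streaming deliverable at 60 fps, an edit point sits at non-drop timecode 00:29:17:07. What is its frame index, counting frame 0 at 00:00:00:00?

Total seconds to the label: (0 × 3600 + 29 × 60 + 17) = 1757.
Frame index = 1757 × 60 + 7 = 105427.

105427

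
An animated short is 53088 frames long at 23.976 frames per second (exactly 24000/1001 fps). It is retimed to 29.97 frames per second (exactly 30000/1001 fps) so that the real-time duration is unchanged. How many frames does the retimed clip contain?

Target frames = source frames × (target rate / source rate) = 53088 × (30000/1001)/(24000/1001) = 53088 × 5/4 = 66360.

66360 frames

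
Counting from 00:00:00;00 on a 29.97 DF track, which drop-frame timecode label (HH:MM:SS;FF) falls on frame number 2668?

Each 10-minute DF block holds 10 × 60 × 30 − 9 × 2 = 17982 frames. 2668 ÷ 17982 → 0 full blocks, remainder 2668.
Within the partial block the first minute is 1800 frames and each further minute 1798, so 1 further minute boundary passed. Total skipped labels = 18 × 0 + 2 × 1 = 2.
Non-drop label index = 2668 + 2 = 2670; at 30 labels/s that is 00:01:29:00, i.e. DF 00:01:29;00.

00:01:29;00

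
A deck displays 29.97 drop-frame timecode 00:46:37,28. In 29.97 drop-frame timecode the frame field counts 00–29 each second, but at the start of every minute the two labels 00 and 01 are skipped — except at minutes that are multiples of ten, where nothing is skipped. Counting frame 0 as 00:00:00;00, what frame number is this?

As if non-drop at 30 labels/s: (0 × 3600 + 46 × 60 + 37) × 30 + 28 = 83938.
Minute boundaries passed: 46; those not divisible by 10: 46 − 4 = 42; dropped labels = 2 × 42 = 84.
Actual frame index = 83938 − 84 = 83854.

83854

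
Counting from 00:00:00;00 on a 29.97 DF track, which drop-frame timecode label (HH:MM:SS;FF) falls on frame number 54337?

00:30:13;01

Ten DF minutes hold 17982 frames, so frame 54337 lies in block 3 (frames 53946–71927) with 391 frames into that block.
The block's first minute is 1800 frames and the rest 1798 each; 391 frames reaches minute 0, so 3 × 18 + 0 × 2 = 54 labels have been skipped so far.
Adding those back, label number 54337 + 54 = 54391 at 30 labels/s is 1813 s + 1 f = 0 h 30 min 13 s frame 1, i.e. 00:30:13;01.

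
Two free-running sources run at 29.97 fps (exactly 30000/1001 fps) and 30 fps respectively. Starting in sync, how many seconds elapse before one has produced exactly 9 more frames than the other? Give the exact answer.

The gap grows by |30 − 30000/1001| = 30/1001 frames per second.
Time for a 9-frame gap: 9 ÷ (30/1001) = 300.3 s.

300.3 seconds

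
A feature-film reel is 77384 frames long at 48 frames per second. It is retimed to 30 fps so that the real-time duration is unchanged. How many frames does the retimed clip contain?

48365 frames

Target frames = source frames × (target rate / source rate) = 77384 × (30)/(48) = 77384 × 5/8 = 48365.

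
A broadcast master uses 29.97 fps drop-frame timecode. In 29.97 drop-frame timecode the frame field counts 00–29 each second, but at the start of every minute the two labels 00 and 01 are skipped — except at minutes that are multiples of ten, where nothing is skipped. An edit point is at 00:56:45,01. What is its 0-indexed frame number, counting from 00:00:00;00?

Complete 10-minute blocks: 5, each 17982 frames → 89910.
Remaining 6 whole minutes in the current block: 1800 + 5 × 1798 = 10790 frames.
Within the current minute: 45 × 30 + 1 − 2 = 1349 (labels ;00/;01 skipped at this minute). Total = 89910 + 10790 + 1349 = 102049.

102049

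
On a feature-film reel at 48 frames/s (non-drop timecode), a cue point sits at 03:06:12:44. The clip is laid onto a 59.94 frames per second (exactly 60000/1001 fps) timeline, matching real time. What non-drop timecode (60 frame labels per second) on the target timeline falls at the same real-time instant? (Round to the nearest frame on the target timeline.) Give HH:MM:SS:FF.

Source frame index: (3×3600 + 6×60 + 12) × 48 + 44 = 536300.
Real time: 536300 / (48) = 134075/12 s.
Target frame: (134075/12) × (60000/1001) = 670375000/1001 ≈ 669705.295 → 669705.
At 60 labels/s: frame 669705 → 03:06:01:45.

03:06:01:45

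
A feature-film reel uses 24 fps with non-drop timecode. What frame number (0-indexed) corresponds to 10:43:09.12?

Total seconds to the label: (10 × 3600 + 43 × 60 + 9) = 38589.
Frame index = 38589 × 24 + 12 = 926148.

frame 926148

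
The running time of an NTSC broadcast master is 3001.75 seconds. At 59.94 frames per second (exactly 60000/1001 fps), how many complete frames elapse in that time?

Frames = 3001.75 × 60000/1001 = 180105000/1001 ≈ 179925.0749.
Complete frames: 179925.

179925 frames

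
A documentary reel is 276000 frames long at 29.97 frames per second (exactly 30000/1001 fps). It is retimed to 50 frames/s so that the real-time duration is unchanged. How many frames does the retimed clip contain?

Target frames = source frames × (target rate / source rate) = 276000 × (50)/(30000/1001) = 276000 × 1001/600 = 460460.

460460 frames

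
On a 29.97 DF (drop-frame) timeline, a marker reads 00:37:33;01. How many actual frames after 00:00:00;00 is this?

67523

As if non-drop at 30 labels/s: (0 × 3600 + 37 × 60 + 33) × 30 + 1 = 67591.
Minute boundaries passed: 37; those not divisible by 10: 37 − 3 = 34; dropped labels = 2 × 34 = 68.
Actual frame index = 67591 − 68 = 67523.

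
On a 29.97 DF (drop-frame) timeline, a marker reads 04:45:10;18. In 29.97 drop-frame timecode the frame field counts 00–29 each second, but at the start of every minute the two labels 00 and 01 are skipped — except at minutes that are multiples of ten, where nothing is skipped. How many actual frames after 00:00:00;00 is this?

512804

Complete 10-minute blocks: 28, each 17982 frames → 503496.
Remaining 5 whole minutes in the current block: 1800 + 4 × 1798 = 8992 frames.
Within the current minute: 10 × 30 + 18 − 2 = 316 (labels ;00/;01 skipped at this minute). Total = 503496 + 8992 + 316 = 512804.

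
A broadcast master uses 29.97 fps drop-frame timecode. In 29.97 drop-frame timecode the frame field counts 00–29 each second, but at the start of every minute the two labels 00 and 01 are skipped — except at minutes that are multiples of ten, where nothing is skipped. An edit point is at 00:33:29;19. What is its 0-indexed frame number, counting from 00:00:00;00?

As if non-drop at 30 labels/s: (0 × 3600 + 33 × 60 + 29) × 30 + 19 = 60289.
Minute boundaries passed: 33; those not divisible by 10: 33 − 3 = 30; dropped labels = 2 × 30 = 60.
Actual frame index = 60289 − 60 = 60229.

60229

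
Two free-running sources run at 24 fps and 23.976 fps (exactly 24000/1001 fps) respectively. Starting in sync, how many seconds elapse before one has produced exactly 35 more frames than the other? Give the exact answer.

35035/24 seconds

The gap grows by |24000/1001 − 24| = 24/1001 frames per second.
Time for a 35-frame gap: 35 ÷ (24/1001) = 35035/24 s.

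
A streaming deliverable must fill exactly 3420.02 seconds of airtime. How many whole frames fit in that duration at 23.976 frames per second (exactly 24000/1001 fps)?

Frames = 3420.02 × 24000/1001 = 82080480/1001 ≈ 81998.4815.
Complete frames: 81998.

81998 frames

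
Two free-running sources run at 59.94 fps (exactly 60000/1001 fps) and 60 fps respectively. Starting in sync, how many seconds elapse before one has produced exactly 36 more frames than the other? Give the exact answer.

600.6 seconds

The gap grows by |60 − 60000/1001| = 60/1001 frames per second.
Time for a 36-frame gap: 36 ÷ (60/1001) = 600.6 s.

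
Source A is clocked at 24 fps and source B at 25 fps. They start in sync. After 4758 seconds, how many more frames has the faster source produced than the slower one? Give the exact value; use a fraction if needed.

4758 frames

A emits 24 × 4758 = 114192 frames; B emits 25 × 4758 = 118950.
Difference = 4758 frames; B is ahead of A.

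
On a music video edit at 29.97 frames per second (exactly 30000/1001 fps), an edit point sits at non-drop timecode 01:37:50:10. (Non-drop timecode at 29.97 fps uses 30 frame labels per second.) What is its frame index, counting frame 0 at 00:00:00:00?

Total seconds to the label: (1 × 3600 + 37 × 60 + 50) = 5870.
Frame index = 5870 × 30 + 10 = 176110.

176110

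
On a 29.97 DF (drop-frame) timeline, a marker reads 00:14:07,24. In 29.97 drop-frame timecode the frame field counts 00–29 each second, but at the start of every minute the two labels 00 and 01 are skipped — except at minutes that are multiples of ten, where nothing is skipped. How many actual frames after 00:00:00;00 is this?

25408

As if non-drop at 30 labels/s: (0 × 3600 + 14 × 60 + 7) × 30 + 24 = 25434.
Minute boundaries passed: 14; those not divisible by 10: 14 − 1 = 13; dropped labels = 2 × 13 = 26.
Actual frame index = 25434 − 26 = 25408.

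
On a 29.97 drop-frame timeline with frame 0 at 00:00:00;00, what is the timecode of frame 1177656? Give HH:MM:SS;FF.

10:54:54;14

Each 10-minute DF block holds 10 × 60 × 30 − 9 × 2 = 17982 frames. 1177656 ÷ 17982 → 65 full blocks, remainder 8826.
Within the partial block the first minute is 1800 frames and each further minute 1798, so 4 further minute boundaries passed. Total skipped labels = 18 × 65 + 2 × 4 = 1178.
Non-drop label index = 1177656 + 1178 = 1178834; at 30 labels/s that is 10:54:54:14, i.e. DF 10:54:54;14.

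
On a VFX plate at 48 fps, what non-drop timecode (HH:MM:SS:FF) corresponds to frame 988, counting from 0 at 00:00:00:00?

00:00:20:28

988 ÷ 48 = 20 full seconds, remainder 28 frames.
20 s = 0 h 0 min 20 s.
Timecode: 00:00:20:28.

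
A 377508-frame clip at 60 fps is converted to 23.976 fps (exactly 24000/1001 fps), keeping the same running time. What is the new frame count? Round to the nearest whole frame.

Frames at target rate = 377508 × (24000/1001) / (60) = 151003200/1001 ≈ 150852.348.
Nearest whole frame: 150852.

150852 frames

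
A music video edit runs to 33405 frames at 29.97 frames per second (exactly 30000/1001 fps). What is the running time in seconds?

Running time = 33405 / (30000/1001) = 1114.6135 s.

1114.6135 seconds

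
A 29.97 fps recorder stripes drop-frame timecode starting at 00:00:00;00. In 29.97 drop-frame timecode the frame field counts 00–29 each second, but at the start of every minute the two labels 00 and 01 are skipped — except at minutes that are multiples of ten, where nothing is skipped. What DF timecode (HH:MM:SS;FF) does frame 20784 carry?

Each 10-minute DF block holds 10 × 60 × 30 − 9 × 2 = 17982 frames. 20784 ÷ 17982 → 1 full block, remainder 2802.
Within the partial block the first minute is 1800 frames and each further minute 1798, so 1 further minute boundary passed. Total skipped labels = 18 × 1 + 2 × 1 = 20.
Non-drop label index = 20784 + 20 = 20804; at 30 labels/s that is 00:11:33:14, i.e. DF 00:11:33;14.

00:11:33;14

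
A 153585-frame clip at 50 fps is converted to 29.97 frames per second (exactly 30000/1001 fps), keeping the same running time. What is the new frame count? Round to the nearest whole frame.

92059 frames

Frames at target rate = 153585 × (30000/1001) / (50) = 92151000/1001 ≈ 92058.941.
Nearest whole frame: 92059.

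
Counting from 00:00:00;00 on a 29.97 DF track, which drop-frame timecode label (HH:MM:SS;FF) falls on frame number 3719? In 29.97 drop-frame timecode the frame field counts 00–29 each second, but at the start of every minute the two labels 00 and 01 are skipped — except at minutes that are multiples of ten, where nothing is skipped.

00:02:04;03

Ten DF minutes hold 17982 frames, so frame 3719 lies in block 0 (frames 0–17981) with 3719 frames into that block.
The block's first minute is 1800 frames and the rest 1798 each; 3719 frames reaches minute 2, so 0 × 18 + 2 × 2 = 4 labels have been skipped so far.
Adding those back, label number 3719 + 4 = 3723 at 30 labels/s is 124 s + 3 f = 0 h 2 min 4 s frame 3, i.e. 00:02:04;03.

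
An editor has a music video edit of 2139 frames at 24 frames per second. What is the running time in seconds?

Running time = 2139 / (24) = 89.125 s.

89.125 seconds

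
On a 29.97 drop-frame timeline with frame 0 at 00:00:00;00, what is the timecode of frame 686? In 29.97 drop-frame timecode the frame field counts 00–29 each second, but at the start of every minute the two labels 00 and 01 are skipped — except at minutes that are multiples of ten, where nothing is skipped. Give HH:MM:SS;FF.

Ten DF minutes hold 17982 frames, so frame 686 lies in block 0 (frames 0–17981) with 686 frames into that block.
The block's first minute is 1800 frames and the rest 1798 each; 686 frames reaches minute 0, so 0 × 18 + 0 × 2 = 0 labels have been skipped so far.
Adding those back, label number 686 + 0 = 686 at 30 labels/s is 22 s + 26 f = 0 h 0 min 22 s frame 26, i.e. 00:00:22;26.

00:00:22;26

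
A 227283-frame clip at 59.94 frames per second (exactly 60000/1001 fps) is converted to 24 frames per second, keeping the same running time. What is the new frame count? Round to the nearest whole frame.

91004 frames

Frames at target rate = 227283 × (24) / (60000/1001) = 227510283/2500 ≈ 91004.113.
Nearest whole frame: 91004.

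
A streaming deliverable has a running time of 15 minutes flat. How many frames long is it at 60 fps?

54000 frames

15 min = 900 s.
Frames = 900 × 60 = 54000.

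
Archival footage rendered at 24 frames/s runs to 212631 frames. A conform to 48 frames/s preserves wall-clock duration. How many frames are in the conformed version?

Target frames = source frames × (target rate / source rate) = 212631 × (48)/(24) = 212631 × 2 = 425262.

425262 frames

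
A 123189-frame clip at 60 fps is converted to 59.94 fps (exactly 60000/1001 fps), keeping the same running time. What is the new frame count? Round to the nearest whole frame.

Frames at target rate = 123189 × (60000/1001) / (60) = 11199000/91 ≈ 123065.934.
Nearest whole frame: 123066.

123066 frames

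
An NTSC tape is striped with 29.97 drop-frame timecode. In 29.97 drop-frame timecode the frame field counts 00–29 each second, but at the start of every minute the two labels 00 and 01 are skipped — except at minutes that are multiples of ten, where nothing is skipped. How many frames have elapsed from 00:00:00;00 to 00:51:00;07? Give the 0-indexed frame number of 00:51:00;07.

Complete 10-minute blocks: 5, each 17982 frames → 89910.
Remaining 1 whole minute in the current block: 1800 + 0 × 1798 = 1800 frames.
Within the current minute: 0 × 30 + 7 − 2 = 5 (labels ;00/;01 skipped at this minute). Total = 89910 + 1800 + 5 = 91715.

91715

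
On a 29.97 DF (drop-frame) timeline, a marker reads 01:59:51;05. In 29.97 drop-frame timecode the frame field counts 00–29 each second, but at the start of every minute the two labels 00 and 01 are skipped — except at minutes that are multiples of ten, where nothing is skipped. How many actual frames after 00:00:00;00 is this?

215519

Complete 10-minute blocks: 11, each 17982 frames → 197802.
Remaining 9 whole minutes in the current block: 1800 + 8 × 1798 = 16184 frames.
Within the current minute: 51 × 30 + 5 − 2 = 1533 (labels ;00/;01 skipped at this minute). Total = 197802 + 16184 + 1533 = 215519.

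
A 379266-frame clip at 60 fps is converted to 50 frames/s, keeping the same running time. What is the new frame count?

Target frames = source frames × (target rate / source rate) = 379266 × (50)/(60) = 379266 × 5/6 = 316055.

316055 frames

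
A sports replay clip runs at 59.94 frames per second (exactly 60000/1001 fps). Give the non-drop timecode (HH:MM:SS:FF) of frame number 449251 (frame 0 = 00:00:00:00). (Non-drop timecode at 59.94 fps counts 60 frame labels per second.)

449251 ÷ 60 = 7487 full seconds, remainder 31 frames.
7487 s = 2 h 4 min 47 s.
Timecode: 02:04:47:31.

02:04:47:31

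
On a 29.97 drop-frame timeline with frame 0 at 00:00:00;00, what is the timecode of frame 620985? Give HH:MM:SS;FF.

05:45:20;07

Ten DF minutes hold 17982 frames, so frame 620985 lies in block 34 (frames 611388–629369) with 9597 frames into that block.
The block's first minute is 1800 frames and the rest 1798 each; 9597 frames reaches minute 5, so 34 × 18 + 5 × 2 = 622 labels have been skipped so far.
Adding those back, label number 620985 + 622 = 621607 at 30 labels/s is 20720 s + 7 f = 5 h 45 min 20 s frame 7, i.e. 05:45:20;07.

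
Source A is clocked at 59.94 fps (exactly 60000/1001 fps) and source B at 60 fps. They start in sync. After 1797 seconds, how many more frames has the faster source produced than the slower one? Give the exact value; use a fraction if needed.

A emits 60000/1001 × 1797 = 107820000/1001 frames; B emits 60 × 1797 = 107820.
Difference = 107820/1001 frames (≈ 107.7123); B is ahead of A.

107820/1001 frames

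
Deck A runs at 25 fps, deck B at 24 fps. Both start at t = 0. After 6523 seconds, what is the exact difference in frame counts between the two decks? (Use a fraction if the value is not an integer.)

A emits 25 × 6523 = 163075 frames; B emits 24 × 6523 = 156552.
Difference = 6523 frames; B is behind A.

6523 frames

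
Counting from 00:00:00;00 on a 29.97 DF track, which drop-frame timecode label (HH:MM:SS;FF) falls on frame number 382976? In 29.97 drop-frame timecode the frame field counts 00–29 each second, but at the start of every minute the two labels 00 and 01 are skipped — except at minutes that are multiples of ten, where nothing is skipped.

Each 10-minute DF block holds 10 × 60 × 30 − 9 × 2 = 17982 frames. 382976 ÷ 17982 → 21 full blocks, remainder 5354.
Within the partial block the first minute is 1800 frames and each further minute 1798, so 2 further minute boundaries passed. Total skipped labels = 18 × 21 + 2 × 2 = 382.
Non-drop label index = 382976 + 382 = 383358; at 30 labels/s that is 03:32:58:18, i.e. DF 03:32:58;18.

03:32:58;18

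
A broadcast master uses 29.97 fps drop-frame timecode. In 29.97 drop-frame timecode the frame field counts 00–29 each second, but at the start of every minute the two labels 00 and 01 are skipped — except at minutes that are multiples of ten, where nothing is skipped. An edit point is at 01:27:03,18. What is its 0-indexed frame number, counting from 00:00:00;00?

156550

As if non-drop at 30 labels/s: (1 × 3600 + 27 × 60 + 3) × 30 + 18 = 156708.
Minute boundaries passed: 87; those not divisible by 10: 87 − 8 = 79; dropped labels = 2 × 79 = 158.
Actual frame index = 156708 − 158 = 156550.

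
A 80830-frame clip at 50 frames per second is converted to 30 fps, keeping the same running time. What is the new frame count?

48498 frames

Target frames = source frames × (target rate / source rate) = 80830 × (30)/(50) = 80830 × 3/5 = 48498.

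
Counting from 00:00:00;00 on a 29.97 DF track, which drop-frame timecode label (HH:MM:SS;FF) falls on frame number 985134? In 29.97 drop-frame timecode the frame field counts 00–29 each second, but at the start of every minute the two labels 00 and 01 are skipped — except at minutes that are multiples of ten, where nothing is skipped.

Ten DF minutes hold 17982 frames, so frame 985134 lies in block 54 (frames 971028–989009) with 14106 frames into that block.
The block's first minute is 1800 frames and the rest 1798 each; 14106 frames reaches minute 7, so 54 × 18 + 7 × 2 = 986 labels have been skipped so far.
Adding those back, label number 985134 + 986 = 986120 at 30 labels/s is 32870 s + 20 f = 9 h 7 min 50 s frame 20, i.e. 09:07:50;20.

09:07:50;20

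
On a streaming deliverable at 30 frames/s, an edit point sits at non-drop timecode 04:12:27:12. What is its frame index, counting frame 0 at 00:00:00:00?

454422

Total seconds to the label: (4 × 3600 + 12 × 60 + 27) = 15147.
Frame index = 15147 × 30 + 12 = 454422.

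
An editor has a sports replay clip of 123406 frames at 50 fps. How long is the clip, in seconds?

Running time = 123406 / (50) = 2468.12 s.

2468.12 seconds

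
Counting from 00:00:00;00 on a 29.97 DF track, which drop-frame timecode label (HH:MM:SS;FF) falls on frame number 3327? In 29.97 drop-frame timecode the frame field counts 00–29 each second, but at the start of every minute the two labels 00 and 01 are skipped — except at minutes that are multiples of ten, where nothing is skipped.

Each 10-minute DF block holds 10 × 60 × 30 − 9 × 2 = 17982 frames. 3327 ÷ 17982 → 0 full blocks, remainder 3327.
Within the partial block the first minute is 1800 frames and each further minute 1798, so 1 further minute boundary passed. Total skipped labels = 18 × 0 + 2 × 1 = 2.
Non-drop label index = 3327 + 2 = 3329; at 30 labels/s that is 00:01:50:29, i.e. DF 00:01:50;29.

00:01:50;29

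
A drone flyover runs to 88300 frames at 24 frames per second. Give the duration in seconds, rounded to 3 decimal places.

3679.167 seconds

Running time = 88300 × 1/24 = 22075/6 s ≈ 3679.167 s.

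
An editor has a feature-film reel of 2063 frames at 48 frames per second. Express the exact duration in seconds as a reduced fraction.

2063/48 seconds

Running time = 2063 ÷ (48) = 2063 × 1/48 = 2063/48 s.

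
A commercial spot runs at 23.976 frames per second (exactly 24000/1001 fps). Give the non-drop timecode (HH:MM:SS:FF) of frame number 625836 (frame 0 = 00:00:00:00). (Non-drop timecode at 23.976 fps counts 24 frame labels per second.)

625836 ÷ 24 = 26076 full seconds, remainder 12 frames.
26076 s = 7 h 14 min 36 s.
Timecode: 07:14:36:12.

07:14:36:12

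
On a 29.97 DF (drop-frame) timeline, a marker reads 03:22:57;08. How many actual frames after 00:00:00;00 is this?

364954

Complete 10-minute blocks: 20, each 17982 frames → 359640.
Remaining 2 whole minutes in the current block: 1800 + 1 × 1798 = 3598 frames.
Within the current minute: 57 × 30 + 8 − 2 = 1716 (labels ;00/;01 skipped at this minute). Total = 359640 + 3598 + 1716 = 364954.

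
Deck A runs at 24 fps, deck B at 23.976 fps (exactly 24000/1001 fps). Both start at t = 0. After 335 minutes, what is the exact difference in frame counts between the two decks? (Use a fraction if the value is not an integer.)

335 min = 20100 s.
A emits 24 × 20100 = 482400 frames; B emits 24000/1001 × 20100 = 482400000/1001.
Difference = 482400/1001 frames (≈ 481.9181); B is behind A.

482400/1001 frames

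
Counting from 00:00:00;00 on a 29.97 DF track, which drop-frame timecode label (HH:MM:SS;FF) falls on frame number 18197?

00:10:07;05

Ten DF minutes hold 17982 frames, so frame 18197 lies in block 1 (frames 17982–35963) with 215 frames into that block.
The block's first minute is 1800 frames and the rest 1798 each; 215 frames reaches minute 0, so 1 × 18 + 0 × 2 = 18 labels have been skipped so far.
Adding those back, label number 18197 + 18 = 18215 at 30 labels/s is 607 s + 5 f = 0 h 10 min 7 s frame 5, i.e. 00:10:07;05.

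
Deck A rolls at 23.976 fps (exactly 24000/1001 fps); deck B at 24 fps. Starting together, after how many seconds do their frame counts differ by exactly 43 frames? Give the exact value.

43043/24 seconds

The gap grows by |24 − 24000/1001| = 24/1001 frames per second.
Time for a 43-frame gap: 43 ÷ (24/1001) = 43043/24 s.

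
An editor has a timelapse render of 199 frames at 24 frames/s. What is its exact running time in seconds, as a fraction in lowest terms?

199/24 seconds

Running time = 199 ÷ (24) = 199 × 1/24 = 199/24 s.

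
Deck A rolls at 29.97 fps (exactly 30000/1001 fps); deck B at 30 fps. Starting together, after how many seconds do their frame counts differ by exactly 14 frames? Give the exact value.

The gap grows by |30 − 30000/1001| = 30/1001 frames per second.
Time for a 14-frame gap: 14 ÷ (30/1001) = 7007/15 s.

7007/15 seconds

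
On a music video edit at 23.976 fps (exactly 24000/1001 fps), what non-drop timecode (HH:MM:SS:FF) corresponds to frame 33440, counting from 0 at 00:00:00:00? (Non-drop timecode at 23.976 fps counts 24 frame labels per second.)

33440 ÷ 24 = 1393 full seconds, remainder 8 frames.
1393 s = 0 h 23 min 13 s.
Timecode: 00:23:13:08.

00:23:13:08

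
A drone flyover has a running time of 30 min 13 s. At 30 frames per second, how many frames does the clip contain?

30 min 13 s = 1813 s.
Frames = 1813 × 30 = 54390.

54390 frames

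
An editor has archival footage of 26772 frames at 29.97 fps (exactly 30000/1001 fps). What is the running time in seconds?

893.2924 seconds

Running time = 26772 / (30000/1001) = 893.2924 s.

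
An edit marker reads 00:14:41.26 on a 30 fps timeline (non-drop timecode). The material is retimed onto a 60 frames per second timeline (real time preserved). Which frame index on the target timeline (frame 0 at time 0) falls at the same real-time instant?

frame 52912

Source frame index: (0×3600 + 14×60 + 41) × 30 + 26 = 26456.
Real time: 26456 / (30) = 13228/15 s.
Target frame: (13228/15) × (60) = 52912.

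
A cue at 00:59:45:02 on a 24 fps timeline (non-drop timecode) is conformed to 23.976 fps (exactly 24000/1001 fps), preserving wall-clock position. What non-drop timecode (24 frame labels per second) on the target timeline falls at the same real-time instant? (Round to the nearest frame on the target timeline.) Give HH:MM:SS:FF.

00:59:41:12

Source frame index: (0×3600 + 59×60 + 45) × 24 + 2 = 86042.
Real time: 86042 / (24) = 43021/12 s.
Target frame: (43021/12) × (24000/1001) = 7822000/91 ≈ 85956.044 → 85956.
At 24 labels/s: frame 85956 → 00:59:41:12.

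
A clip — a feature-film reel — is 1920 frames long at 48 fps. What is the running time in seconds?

Running time = 1920 / (48) = 40 s.

40 seconds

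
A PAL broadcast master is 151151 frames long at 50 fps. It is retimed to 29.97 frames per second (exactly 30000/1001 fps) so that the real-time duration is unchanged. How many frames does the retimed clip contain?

Target frames = source frames × (target rate / source rate) = 151151 × (30000/1001)/(50) = 151151 × 600/1001 = 90600.

90600 frames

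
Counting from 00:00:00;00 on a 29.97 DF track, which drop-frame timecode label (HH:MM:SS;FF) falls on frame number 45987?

Each 10-minute DF block holds 10 × 60 × 30 − 9 × 2 = 17982 frames. 45987 ÷ 17982 → 2 full blocks, remainder 10023.
Within the partial block the first minute is 1800 frames and each further minute 1798, so 5 further minute boundaries passed. Total skipped labels = 18 × 2 + 2 × 5 = 46.
Non-drop label index = 45987 + 46 = 46033; at 30 labels/s that is 00:25:34:13, i.e. DF 00:25:34;13.

00:25:34;13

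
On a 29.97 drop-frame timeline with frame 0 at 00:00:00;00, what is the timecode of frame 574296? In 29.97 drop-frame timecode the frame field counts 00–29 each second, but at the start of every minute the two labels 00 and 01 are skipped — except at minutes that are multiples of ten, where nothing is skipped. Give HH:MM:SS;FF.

05:19:22;12

Each 10-minute DF block holds 10 × 60 × 30 − 9 × 2 = 17982 frames. 574296 ÷ 17982 → 31 full blocks, remainder 16854.
Within the partial block the first minute is 1800 frames and each further minute 1798, so 9 further minute boundaries passed. Total skipped labels = 18 × 31 + 2 × 9 = 576.
Non-drop label index = 574296 + 576 = 574872; at 30 labels/s that is 05:19:22:12, i.e. DF 05:19:22;12.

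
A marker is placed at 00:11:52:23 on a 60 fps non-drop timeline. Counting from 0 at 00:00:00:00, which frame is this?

frame 42743

Total seconds to the label: (0 × 3600 + 11 × 60 + 52) = 712.
Frame index = 712 × 60 + 23 = 42743.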